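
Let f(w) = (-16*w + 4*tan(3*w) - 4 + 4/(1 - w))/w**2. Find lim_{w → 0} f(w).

4

Substitution gives 0/0 (the numerator vanishes to order 2).
Expand each term to order w^2: the coefficient of w^2 in 4·1/(1 - w) is 4 and in 4·tan(3w) is 0.
Lower-order terms cancel with the polynomial part, so the numerator is (4)·w^2 + o(w^2), and the limit is (4)/(1) = 4.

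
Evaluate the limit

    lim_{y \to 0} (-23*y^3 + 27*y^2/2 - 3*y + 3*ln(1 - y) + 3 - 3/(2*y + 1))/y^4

-195/4

Substitution gives 0/0 (the numerator vanishes to order 4).
Expand each term to order y^4: the coefficient of y^4 in 3·ln(1 - y) is -3/4 and in -3·1/(1 + 2y) is -48.
Lower-order terms cancel with the polynomial part, so the numerator is (-195/4)·y^4 + o(y^4), and the limit is (-195/4)/(1) = -195/4.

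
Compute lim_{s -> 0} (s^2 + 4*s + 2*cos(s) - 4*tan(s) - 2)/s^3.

Substitution gives 0/0 (the numerator vanishes to order 3).
Expand each term to order s^3: the coefficient of s^3 in -4·tan(s) is -4/3 and in 2·cos(s) is 0.
Lower-order terms cancel with the polynomial part, so the numerator is (-4/3)·s^3 + o(s^3), and the limit is (-4/3)/(1) = -4/3.

-4/3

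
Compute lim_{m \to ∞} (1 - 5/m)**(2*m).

e^(-10)

Write it as [(1 - 5/m)^m]^(2) · (1 - 5/m)^(0). The bracketed term tends to e^(-5) and the second factor to 1, so the limit is e^(-10).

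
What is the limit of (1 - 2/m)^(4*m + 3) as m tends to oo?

The base → 1 and the exponent → ∞: a 1^∞ form.
Take logarithms: (4m + 3)·ln(1 - 2/m). Since ln(1+u) ~ u for small u, this behaves like (4m)·(-2/m) → -8.
So the limit is e^(-8).

e^(-8)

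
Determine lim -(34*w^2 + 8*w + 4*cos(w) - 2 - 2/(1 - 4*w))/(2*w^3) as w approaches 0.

64

Substitution gives 0/0 (the numerator vanishes to order 3).
Expand each term to order w^3: the coefficient of w^3 in -2·1/(1 - 4w) is -128 and in 4·cos(w) is 0.
Lower-order terms cancel with the polynomial part, so the numerator is (-128)·w^3 + o(w^3), and the limit is (-128)/(-2) = 64.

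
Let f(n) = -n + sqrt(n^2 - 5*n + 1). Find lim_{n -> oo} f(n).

-5/2

An ∞ − ∞ form. Rationalising with the conjugate, the difference becomes (-5n + 1) / (√(n^2 - 5*n + 1) + n).
For large n the denominator behaves like 2·n, so the quotient tends to -5/2 = -5/2.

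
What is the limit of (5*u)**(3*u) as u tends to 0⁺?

1

Base → 0⁺ and exponent → 0⁺: a 0^0 form.
Take logs: 3u·ln(5u). This is 0·(−∞); rewriting as ln(5u)/(1/(3u)) and applying L'Hôpital gives 0.
Hence the limit is e^0 = 1.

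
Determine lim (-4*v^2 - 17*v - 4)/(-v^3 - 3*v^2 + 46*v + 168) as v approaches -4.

15/22

Since v = -4 makes numerator and denominator zero, (v + 4) divides both.
Cancelling it gives (-4*v - 1)/(-v^2 + v + 42); now plug in v = -4 to get 15/22.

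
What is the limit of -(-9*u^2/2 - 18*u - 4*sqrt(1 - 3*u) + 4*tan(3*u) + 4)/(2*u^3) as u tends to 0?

Substitution gives 0/0; apply L'Hôpital's rule 3 times.
After differentiating numerator and denominator 3 times the quotient is (648*tan(3*u)^2/cos(3*u)^2 + 216/cos(3*u)^2 + 81/(2*(1 - 3*u)^(5/2)))/(-12); at u = 0 this is -171/8.

-171/8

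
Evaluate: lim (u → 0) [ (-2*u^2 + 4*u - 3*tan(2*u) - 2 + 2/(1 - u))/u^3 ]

-6

Substitution gives 0/0 (the numerator vanishes to order 3).
Expand each term to order u^3: the coefficient of u^3 in -3·tan(2u) is -8 and in 2·1/(1 - u) is 2.
Lower-order terms cancel with the polynomial part, so the numerator is (-6)·u^3 + o(u^3), and the limit is (-6)/(1) = -6.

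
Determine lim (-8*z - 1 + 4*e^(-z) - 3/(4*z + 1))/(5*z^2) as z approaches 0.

Substitution gives 0/0; apply L'Hôpital's rule 2 times.
After differentiating numerator and denominator 2 times the quotient is (4*e^(-z) - 96/(4*z + 1)^3)/(10); at z = 0 this is -46/5.

-46/5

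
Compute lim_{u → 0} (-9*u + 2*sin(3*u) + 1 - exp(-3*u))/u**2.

-9/2

Substitution gives 0/0 (the numerator vanishes to order 2).
Expand each term to order u^2: the coefficient of u^2 in −e^(-3u) is -9/2 and in 2·sin(3u) is 0.
Lower-order terms cancel with the polynomial part, so the numerator is (-9/2)·u^2 + o(u^2), and the limit is (-9/2)/(1) = -9/2.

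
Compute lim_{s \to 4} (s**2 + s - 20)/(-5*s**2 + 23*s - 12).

At s = 4 both the top and bottom vanish — a removable singularity. Factoring out (s - 4) from each leaves (s + 5)/(3 - 5*s), which at s = 4 equals -9/17.

-9/17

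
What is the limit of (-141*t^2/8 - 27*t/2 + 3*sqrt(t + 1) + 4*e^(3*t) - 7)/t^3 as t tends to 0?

Substitution gives 0/0; apply L'Hôpital's rule 3 times.
After differentiating numerator and denominator 3 times the quotient is (108*e^(3*t) + 9/(8*(t + 1)^(5/2)))/(6); at t = 0 this is 291/16.

291/16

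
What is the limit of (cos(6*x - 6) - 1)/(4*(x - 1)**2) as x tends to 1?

-9/2

Direct substitution gives 0/0.
Apply L'Hôpital: lim (-6*sin(6*x - 6))/(8*x - 8), still 0/0.
After 2 applications of L'Hôpital's rule the quotient is (-36*cos(6*x - 6))/(8); substituting x = 1 gives -9/2.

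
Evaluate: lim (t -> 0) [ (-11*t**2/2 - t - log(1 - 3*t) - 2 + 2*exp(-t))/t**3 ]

Substitution gives 0/0 (the numerator vanishes to order 3).
Expand each term to order t^3: the coefficient of t^3 in −ln(1 - 3t) is 9 and in 2·e^(-t) is -1/3.
Lower-order terms cancel with the polynomial part, so the numerator is (26/3)·t^3 + o(t^3), and the limit is (26/3)/(1) = 26/3.

26/3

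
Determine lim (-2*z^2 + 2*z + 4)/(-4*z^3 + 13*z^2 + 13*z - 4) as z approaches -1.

-6/25

Direct substitution gives 0/0, so factor. Both numerator and denominator have (z + 1) as a factor.
After cancelling, the expression reduces to (4 - 2*z)/(-4*z^2 + 17*z - 4).
Substituting z = -1 gives -6/25.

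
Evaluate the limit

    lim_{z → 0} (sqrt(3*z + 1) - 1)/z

3/2

Substitution gives 0/0. Multiply numerator and denominator by the conjugate √(1 + 3z) + √1.
The numerator becomes (1 + 3z) − 1 = 3z, so the expression simplifies to 3/(√(1 + 3z) + √1).
Letting z → 0 gives 3/(2√1) = 3/2.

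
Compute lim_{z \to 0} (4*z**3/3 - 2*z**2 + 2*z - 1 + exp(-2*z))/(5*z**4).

Direct substitution gives 0/0.
Apply L'Hôpital: lim (4*z^2 - 4*z + 2 - 2*e^(-2*z))/(20*z^3), still 0/0.
Apply L'Hôpital: lim (8*z - 4 + 4*e^(-2*z))/(60*z^2), still 0/0.
Apply L'Hôpital: lim (8 - 8*e^(-2*z))/(120*z), still 0/0.
After 4 applications of L'Hôpital's rule the quotient is (16*e^(-2*z))/(120); substituting z = 0 gives 2/15.

2/15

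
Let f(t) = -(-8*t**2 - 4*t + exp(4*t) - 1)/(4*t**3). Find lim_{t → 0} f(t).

Direct substitution gives 0/0.
Apply L'Hôpital: lim (-16*t + 4*e^(4*t) - 4)/(-12*t^2), still 0/0.
Apply L'Hôpital: lim (16*e^(4*t) - 16)/(-24*t), still 0/0.
After 3 applications of L'Hôpital's rule the quotient is (64*e^(4*t))/(-24); substituting t = 0 gives -8/3.

-8/3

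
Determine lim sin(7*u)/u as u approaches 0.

Substitution gives 0/0.
Write it as (7)·sin(7u)/(7u); since sin(θ)/θ → 1, the limit is 7.

7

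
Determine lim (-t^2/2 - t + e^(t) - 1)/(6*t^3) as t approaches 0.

Direct substitution gives 0/0.
Apply L'Hôpital: lim (-t + e^(t) - 1)/(18*t^2), still 0/0.
Apply L'Hôpital: lim (e^(t) - 1)/(36*t), still 0/0.
After 3 applications of L'Hôpital's rule the quotient is (e^(t))/(36); substituting t = 0 gives 1/36.

1/36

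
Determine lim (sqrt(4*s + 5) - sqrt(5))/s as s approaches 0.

2*√(5)/5

A 0/0 form; rationalise with √(5 + 4s) + √5. This collapses the numerator to 4s, leaving 4/(√(5 + 4s) + √5) → 4/(2√5) = 2*√(5)/5.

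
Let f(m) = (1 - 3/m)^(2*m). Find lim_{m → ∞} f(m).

The base → 1 and the exponent → ∞: a 1^∞ form.
Take logarithms: (2m)·ln(1 - 3/m). Since ln(1+u) ~ u for small u, this behaves like (2m)·(-3/m) → -6.
So the limit is e^(-6).

e^(-6)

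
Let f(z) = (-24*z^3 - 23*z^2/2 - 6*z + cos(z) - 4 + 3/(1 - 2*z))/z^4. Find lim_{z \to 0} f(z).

1153/24

Substitution gives 0/0 (the numerator vanishes to order 4).
Expand each term to order z^4: the coefficient of z^4 in cos(z) is 1/24 and in 3·1/(1 - 2z) is 48.
Lower-order terms cancel with the polynomial part, so the numerator is (1153/24)·z^4 + o(z^4), and the limit is (1153/24)/(1) = 1153/24.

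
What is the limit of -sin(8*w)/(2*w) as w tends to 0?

-4

Substitution gives 0/0.
Write it as (8/(-2))·sin(8w)/(8w); since sin(u)/u → 1, the limit is -4.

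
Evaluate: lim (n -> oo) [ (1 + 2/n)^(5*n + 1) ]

e^(10)

The base → 1 and the exponent → ∞: a 1^∞ form.
Take logarithms: (5n + 1)·ln(1 + 2/n). Since ln(1+u) ~ u for small u, this behaves like (5n)·(2/n) → 10.
So the limit is e^(10).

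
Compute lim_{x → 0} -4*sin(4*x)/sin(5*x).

-16/5

Substitution gives 0/0.
Divide numerator and denominator by x: sin(4x)/x → 4 and sin(5x)/x → 5, so the limit is -4·4/5 = -16/5.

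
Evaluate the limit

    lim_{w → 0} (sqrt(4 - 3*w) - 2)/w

A 0/0 form; rationalise with √(4 - 3w) + √4. This collapses the numerator to -3w, leaving -3/(√(4 - 3w) + √4) → -3/(2√4) = -3/4.

-3/4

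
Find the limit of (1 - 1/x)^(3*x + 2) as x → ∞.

e^(-3)

The base → 1 and the exponent → ∞: a 1^∞ form.
Take logarithms: (3x + 2)·ln(1 - 1/x). Since ln(1+u) ~ u for small u, this behaves like (3x)·(-1/x) → -3.
So the limit is e^(-3).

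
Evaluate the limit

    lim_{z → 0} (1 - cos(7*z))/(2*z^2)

49/4

Substitution gives 0/0.
Use (1 − cos u)/u² → 1/2 with u = 7z: the limit is 7²/(2·2) = 49/4.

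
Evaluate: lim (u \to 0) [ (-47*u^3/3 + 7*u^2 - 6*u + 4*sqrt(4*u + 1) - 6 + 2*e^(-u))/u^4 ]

Substitution gives 0/0 (the numerator vanishes to order 4).
Expand each term to order u^4: the coefficient of u^4 in 4·√(1 + 4u) is -40 and in 2·e^(-u) is 1/12.
Lower-order terms cancel with the polynomial part, so the numerator is (-479/12)·u^4 + o(u^4), and the limit is (-479/12)/(1) = -479/12.

-479/12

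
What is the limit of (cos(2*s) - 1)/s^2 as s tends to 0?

Direct substitution gives 0/0.
Apply L'Hôpital: lim (-2*sin(2*s))/(2*s), still 0/0.
After 2 applications of L'Hôpital's rule the quotient is (-4*cos(2*s))/(2); substituting s = 0 gives -2.

-2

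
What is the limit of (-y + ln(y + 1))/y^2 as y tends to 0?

Direct substitution gives 0/0.
Apply L'Hôpital: lim (-1 + 1/(y + 1))/(2*y), still 0/0.
After 2 applications of L'Hôpital's rule the quotient is (-1/(y + 1)^2)/(2); substituting y = 0 gives -1/2.

-1/2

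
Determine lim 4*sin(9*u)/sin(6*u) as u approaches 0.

Substitution gives 0/0.
Divide numerator and denominator by u: sin(9u)/u → 9 and sin(6u)/u → 6, so the limit is 4·9/6 = 6.

6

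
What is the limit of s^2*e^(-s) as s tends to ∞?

Write as s^2/e^{1s}, an ∞/∞ form.
Exponential growth dominates any polynomial, so repeated L'Hôpital (or the standard result) gives 0.

0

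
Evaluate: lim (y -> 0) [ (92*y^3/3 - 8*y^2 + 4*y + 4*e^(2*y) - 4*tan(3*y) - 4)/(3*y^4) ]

8/9

Substitution gives 0/0 (the numerator vanishes to order 4).
Expand each term to order y^4: the coefficient of y^4 in -4·tan(3y) is 0 and in 4·e^(2y) is 8/3.
Lower-order terms cancel with the polynomial part, so the numerator is (8/3)·y^4 + o(y^4), and the limit is (8/3)/(3) = 8/9.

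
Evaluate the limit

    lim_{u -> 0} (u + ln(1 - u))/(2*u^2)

-1/4

Direct substitution gives 0/0.
Apply L'Hôpital: lim (1 - 1/(1 - u))/(4*u), still 0/0.
After 2 applications of L'Hôpital's rule the quotient is (-1/(1 - u)^2)/(4); substituting u = 0 gives -1/4.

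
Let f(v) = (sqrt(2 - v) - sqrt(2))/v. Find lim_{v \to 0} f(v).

-√(2)/4

A 0/0 form; rationalise with √(2 - v) + √2. This collapses the numerator to -v, leaving -1/(√(2 - v) + √2) → -1/(2√2) = -√(2)/4.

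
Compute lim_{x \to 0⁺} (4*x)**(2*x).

1

Base → 0⁺ and exponent → 0⁺: a 0^0 form.
Take logs: 2x·ln(4x). This is 0·(−∞); rewriting as ln(4x)/(1/(2x)) and applying L'Hôpital gives 0.
Hence the limit is e^0 = 1.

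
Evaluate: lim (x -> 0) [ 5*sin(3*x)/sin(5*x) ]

Substitution gives 0/0.
Divide numerator and denominator by x: sin(3x)/x → 3 and sin(5x)/x → 5, so the limit is 5·3/5 = 3.

3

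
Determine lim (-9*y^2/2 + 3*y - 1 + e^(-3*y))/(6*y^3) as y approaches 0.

-3/4

Direct substitution gives 0/0.
Apply L'Hôpital: lim (-9*y + 3 - 3*e^(-3*y))/(18*y^2), still 0/0.
Apply L'Hôpital: lim (-9 + 9*e^(-3*y))/(36*y), still 0/0.
After 3 applications of L'Hôpital's rule the quotient is (-27*e^(-3*y))/(36); substituting y = 0 gives -3/4.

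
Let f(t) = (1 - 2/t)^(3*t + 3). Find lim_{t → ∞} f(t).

e^(-6)

Write it as [(1 - 2/t)^t]^(3) · (1 - 2/t)^(3). The bracketed term tends to e^(-2) and the second factor to 1, so the limit is e^(-6).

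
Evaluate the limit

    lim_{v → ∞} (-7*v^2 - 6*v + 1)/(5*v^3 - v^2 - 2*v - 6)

The denominator has degree 3 and the numerator degree 2. Dividing numerator and denominator by v^3 sends every term to 0 except the leading denominator term, so the limit is 0.

0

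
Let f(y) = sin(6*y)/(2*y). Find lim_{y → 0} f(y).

3

Substitution gives 0/0.
Write it as (6/2)·sin(6y)/(6y); since sin(u)/u → 1, the limit is 3.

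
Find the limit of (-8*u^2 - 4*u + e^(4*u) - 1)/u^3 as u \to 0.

32/3

Direct substitution gives 0/0.
Apply L'Hôpital: lim (-16*u + 4*e^(4*u) - 4)/(3*u^2), still 0/0.
Apply L'Hôpital: lim (16*e^(4*u) - 16)/(6*u), still 0/0.
After 3 applications of L'Hôpital's rule the quotient is (64*e^(4*u))/(6); substituting u = 0 gives 32/3.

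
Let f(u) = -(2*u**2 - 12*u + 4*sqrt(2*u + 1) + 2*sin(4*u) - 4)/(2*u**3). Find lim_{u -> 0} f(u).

29/3

Substitution gives 0/0; apply L'Hôpital's rule 3 times.
After differentiating numerator and denominator 3 times the quotient is (-128*cos(4*u) + 12/(2*u + 1)^(5/2))/(-12); at u = 0 this is 29/3.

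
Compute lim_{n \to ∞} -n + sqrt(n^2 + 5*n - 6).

An ∞ − ∞ form. Rationalising with the conjugate, the difference becomes (5n - 6) / (√(n^2 + 5*n - 6) + n).
For large n the denominator behaves like 2·n, so the quotient tends to 5/2 = 5/2.

5/2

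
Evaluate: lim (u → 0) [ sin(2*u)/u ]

2

Substitution gives 0/0.
Write it as (2)·sin(2u)/(2u); since sin(θ)/θ → 1, the limit is 2.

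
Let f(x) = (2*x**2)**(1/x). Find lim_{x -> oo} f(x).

Base → ∞ and exponent → 0: an ∞^0 form.
Take logs: (1/x)·ln(2·x^2) = (ln 2 + 2·ln x)/x → 0.
So the limit is e^0 = 1.

1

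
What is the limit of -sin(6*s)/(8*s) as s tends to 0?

Substitution gives 0/0.
Write it as (6/(-8))·sin(6s)/(6s); since sin(u)/u → 1, the limit is -3/4.

-3/4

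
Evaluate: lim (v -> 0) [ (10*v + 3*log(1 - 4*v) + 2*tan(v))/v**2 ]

Substitution gives 0/0; apply L'Hôpital's rule 2 times.
After differentiating numerator and denominator 2 times the quotient is (4*tan(v)/cos(v)^2 - 48/(4*v - 1)^2)/(2); at v = 0 this is -24.

-24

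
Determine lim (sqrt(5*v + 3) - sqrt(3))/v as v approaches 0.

Substitution gives 0/0. Multiply numerator and denominator by the conjugate √(3 + 5v) + √3.
The numerator becomes (3 + 5v) − 3 = 5v, so the expression simplifies to 5/(√(3 + 5v) + √3).
Letting v → 0 gives 5/(2√3) = 5*√(3)/6.

5*√(3)/6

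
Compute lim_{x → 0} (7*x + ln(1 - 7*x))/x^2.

-49/2

Direct substitution gives 0/0.
Apply L'Hôpital: lim (7 - 7/(1 - 7*x))/(2*x), still 0/0.
After 2 applications of L'Hôpital's rule the quotient is (-49/(1 - 7*x)^2)/(2); substituting x = 0 gives -49/2.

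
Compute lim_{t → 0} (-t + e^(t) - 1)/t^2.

1/2

Direct substitution gives 0/0.
Apply L'Hôpital: lim (e^(t) - 1)/(2*t), still 0/0.
After 2 applications of L'Hôpital's rule the quotient is (e^(t))/(2); substituting t = 0 gives 1/2.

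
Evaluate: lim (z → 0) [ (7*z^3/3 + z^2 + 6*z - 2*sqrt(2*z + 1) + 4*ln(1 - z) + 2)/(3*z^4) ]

1/12

Substitution gives 0/0 (the numerator vanishes to order 4).
Expand each term to order z^4: the coefficient of z^4 in -2·√(1 + 2z) is 5/4 and in 4·ln(1 - z) is -1.
Lower-order terms cancel with the polynomial part, so the numerator is (1/4)·z^4 + o(z^4), and the limit is (1/4)/(3) = 1/12.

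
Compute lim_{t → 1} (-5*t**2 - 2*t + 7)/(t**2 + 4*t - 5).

-2

At t = 1 both the top and bottom vanish — a removable singularity. Factoring out (t - 1) from each leaves (-5*t - 7)/(t + 5), which at t = 1 equals -2.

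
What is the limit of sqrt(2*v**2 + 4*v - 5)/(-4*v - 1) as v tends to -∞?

For large |v|, √(2*v^2 + 4*v - 5) ≈ √2·|v| and the denominator ≈ -4v.
Since v → −∞, |v| = −v, giving −√2/(-4) = √(2)/4.

√(2)/4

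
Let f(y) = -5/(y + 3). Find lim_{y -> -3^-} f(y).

∞

As y → -3⁻, (y + 3) → 0⁻, so (y + 3)^1 → 0⁻ and -5/(y + 3)^1 → ∞.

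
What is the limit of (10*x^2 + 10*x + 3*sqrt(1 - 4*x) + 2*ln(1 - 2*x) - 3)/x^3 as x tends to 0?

-52/3

Substitution gives 0/0; apply L'Hôpital's rule 3 times.
After differentiating numerator and denominator 3 times the quotient is (32/(2*x - 1)^3 - 72/(1 - 4*x)^(5/2))/(6); at x = 0 this is -52/3.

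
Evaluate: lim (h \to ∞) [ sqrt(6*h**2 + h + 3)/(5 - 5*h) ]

-√(6)/5

For large |h|, √(6*h^2 + h + 3) ≈ √6·|h| and the denominator ≈ -5h.
Since h → +∞, |h| = h, giving √6/(-5) = -√(6)/5.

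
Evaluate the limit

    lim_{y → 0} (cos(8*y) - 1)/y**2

-32

Direct substitution gives 0/0.
Apply L'Hôpital: lim (-8*sin(8*y))/(2*y), still 0/0.
After 2 applications of L'Hôpital's rule the quotient is (-64*cos(8*y))/(2); substituting y = 0 gives -32.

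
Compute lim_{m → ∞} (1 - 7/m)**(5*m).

Let L be the limit and take ln: ln L = lim (5m)·ln(1 - 7/m) = lim (5m)·(-7/m + O(1/m²)) = -35.
Hence L = e^(-35).

e^(-35)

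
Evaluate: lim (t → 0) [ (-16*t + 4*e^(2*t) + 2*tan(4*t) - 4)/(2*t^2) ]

4

Substitution gives 0/0; apply L'Hôpital's rule 2 times.
After differentiating numerator and denominator 2 times the quotient is (16*e^(2*t) + 64*tan(4*t)/cos(4*t)^2)/(4); at t = 0 this is 4.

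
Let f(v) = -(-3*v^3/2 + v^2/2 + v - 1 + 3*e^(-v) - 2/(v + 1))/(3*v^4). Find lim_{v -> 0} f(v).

Substitution gives 0/0; apply L'Hôpital's rule 4 times.
After differentiating numerator and denominator 4 times the quotient is (3*e^(-v) - 48/(v + 1)^5)/(-72); at v = 0 this is 5/8.

5/8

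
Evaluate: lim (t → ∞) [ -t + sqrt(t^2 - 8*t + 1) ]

-4

This has the form ∞ − ∞. Multiply and divide by the conjugate √(t^2 - 8*t + 1) + t.
That gives (-8t + 1) / (√(t^2 - 8*t + 1) + t).
Divide numerator and denominator by t: the limit is -8/(2·1) = -4.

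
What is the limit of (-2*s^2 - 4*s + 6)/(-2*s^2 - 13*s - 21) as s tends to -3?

-8

Direct substitution gives 0/0, so factor. Both numerator and denominator have (s + 3) as a factor.
After cancelling, the expression reduces to (2 - 2*s)/(-2*s - 7).
Substituting s = -3 gives -8.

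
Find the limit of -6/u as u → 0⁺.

-∞

As u → 0⁺, (u) → 0⁺, so (u)^1 → 0⁺ and -6/(u)^1 → -∞.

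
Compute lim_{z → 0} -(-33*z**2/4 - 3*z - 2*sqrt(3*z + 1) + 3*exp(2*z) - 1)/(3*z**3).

-5/24

Substitution gives 0/0; apply L'Hôpital's rule 3 times.
After differentiating numerator and denominator 3 times the quotient is (24*e^(2*z) - 81/(4*(3*z + 1)^(5/2)))/(-18); at z = 0 this is -5/24.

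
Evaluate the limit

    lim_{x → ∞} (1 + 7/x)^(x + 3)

Let L be the limit and take ln: ln L = lim (x + 3)·ln(1 + 7/x) = lim (x + 3)·(7/x + O(1/x²)) = 7.
Hence L = e^(7).

e^(7)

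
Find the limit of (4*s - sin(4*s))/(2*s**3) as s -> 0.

16/3

Direct substitution gives 0/0.
Apply L'Hôpital: lim (4 - 4*cos(4*s))/(6*s^2), still 0/0.
Apply L'Hôpital: lim (16*sin(4*s))/(12*s), still 0/0.
After 3 applications of L'Hôpital's rule the quotient is (64*cos(4*s))/(12); substituting s = 0 gives 16/3.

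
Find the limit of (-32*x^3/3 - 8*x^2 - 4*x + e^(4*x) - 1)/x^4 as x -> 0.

Direct substitution gives 0/0.
Apply L'Hôpital: lim (-32*x^2 - 16*x + 4*e^(4*x) - 4)/(4*x^3), still 0/0.
Apply L'Hôpital: lim (-64*x + 16*e^(4*x) - 16)/(12*x^2), still 0/0.
Apply L'Hôpital: lim (64*e^(4*x) - 64)/(24*x), still 0/0.
After 4 applications of L'Hôpital's rule the quotient is (256*e^(4*x))/(24); substituting x = 0 gives 32/3.

32/3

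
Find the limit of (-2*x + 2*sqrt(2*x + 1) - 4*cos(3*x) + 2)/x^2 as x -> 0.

17

Substitution gives 0/0; apply L'Hôpital's rule 2 times.
After differentiating numerator and denominator 2 times the quotient is (36*cos(3*x) - 2/(2*x + 1)^(3/2))/(2); at x = 0 this is 17.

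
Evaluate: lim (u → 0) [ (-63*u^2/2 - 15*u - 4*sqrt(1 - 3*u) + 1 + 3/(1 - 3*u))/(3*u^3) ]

117/4

Substitution gives 0/0; apply L'Hôpital's rule 3 times.
After differentiating numerator and denominator 3 times the quotient is (486/(1 - 3*u)^4 + 81*(3*u - 1)^4/(2*(1 - 3*u)^(13/2)))/(18); at u = 0 this is 117/4.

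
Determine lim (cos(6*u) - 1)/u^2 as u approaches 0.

-18

Direct substitution gives 0/0.
Apply L'Hôpital: lim (-6*sin(6*u))/(2*u), still 0/0.
After 2 applications of L'Hôpital's rule the quotient is (-36*cos(6*u))/(2); substituting u = 0 gives -18.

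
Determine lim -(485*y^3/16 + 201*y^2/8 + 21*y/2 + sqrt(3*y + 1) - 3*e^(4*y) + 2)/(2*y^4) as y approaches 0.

4501/256

Substitution gives 0/0 (the numerator vanishes to order 4).
Expand each term to order y^4: the coefficient of y^4 in √(1 + 3y) is -405/128 and in -3·e^(4y) is -32.
Lower-order terms cancel with the polynomial part, so the numerator is (-4501/128)·y^4 + o(y^4), and the limit is (-4501/128)/(-2) = 4501/256.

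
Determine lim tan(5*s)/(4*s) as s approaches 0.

5/4

Substitution gives 0/0.
Since tan(u)/u → 1 as u → 0, tan(5s)/(5s) → 1 and the limit is 5/4.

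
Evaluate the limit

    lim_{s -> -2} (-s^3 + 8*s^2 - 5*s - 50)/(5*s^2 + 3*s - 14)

49/17

Since s = -2 makes numerator and denominator zero, (s + 2) divides both.
Cancelling it gives (-s^2 + 10*s - 25)/(5*s - 7); now plug in s = -2 to get 49/17.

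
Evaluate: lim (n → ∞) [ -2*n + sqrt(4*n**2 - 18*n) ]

-9/2

An ∞ − ∞ form. Rationalising with the conjugate, the difference becomes (-18n) / (√(4*n^2 - 18*n) + 2n).
For large n the denominator behaves like 2·2n, so the quotient tends to -18/4 = -9/2.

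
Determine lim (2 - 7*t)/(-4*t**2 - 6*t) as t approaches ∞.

0

The denominator has degree 2 and the numerator degree 1. Dividing numerator and denominator by t^2 sends every term to 0 except the leading denominator term, so the limit is 0.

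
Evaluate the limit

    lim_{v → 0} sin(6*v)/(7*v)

Substitution gives 0/0.
Write it as (6/7)·sin(6v)/(6v); since sin(u)/u → 1, the limit is 6/7.

6/7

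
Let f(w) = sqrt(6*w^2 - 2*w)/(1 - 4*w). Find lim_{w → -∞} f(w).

For large |w|, √(6*w^2 - 2*w) ≈ √6·|w| and the denominator ≈ -4w.
Since w → −∞, |w| = −w, giving −√6/(-4) = √(6)/4.

√(6)/4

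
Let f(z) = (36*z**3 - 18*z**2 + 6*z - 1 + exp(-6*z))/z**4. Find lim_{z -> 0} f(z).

54

Direct substitution gives 0/0.
Apply L'Hôpital: lim (108*z^2 - 36*z + 6 - 6*e^(-6*z))/(4*z^3), still 0/0.
Apply L'Hôpital: lim (216*z - 36 + 36*e^(-6*z))/(12*z^2), still 0/0.
Apply L'Hôpital: lim (216 - 216*e^(-6*z))/(24*z), still 0/0.
After 4 applications of L'Hôpital's rule the quotient is (1296*e^(-6*z))/(24); substituting z = 0 gives 54.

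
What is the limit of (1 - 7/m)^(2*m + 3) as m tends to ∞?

The base → 1 and the exponent → ∞: a 1^∞ form.
Take logarithms: (2m + 3)·ln(1 - 7/m). Since ln(1+u) ~ u for small u, this behaves like (2m)·(-7/m) → -14.
So the limit is e^(-14).

e^(-14)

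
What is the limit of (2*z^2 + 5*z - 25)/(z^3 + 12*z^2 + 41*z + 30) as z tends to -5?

15/4

At z = -5 both the top and bottom vanish — a removable singularity. Factoring out (z + 5) from each leaves (2*z - 5)/(z^2 + 7*z + 6), which at z = -5 equals 15/4.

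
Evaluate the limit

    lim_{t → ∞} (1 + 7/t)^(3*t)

e^(21)

The base → 1 and the exponent → ∞: a 1^∞ form.
Take logarithms: (3t)·ln(1 + 7/t). Since ln(1+u) ~ u for small u, this behaves like (3t)·(7/t) → 21.
So the limit is e^(21).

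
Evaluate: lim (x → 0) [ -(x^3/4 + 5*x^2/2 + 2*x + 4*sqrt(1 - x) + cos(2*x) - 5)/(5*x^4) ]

-49/480

Substitution gives 0/0; apply L'Hôpital's rule 4 times.
After differentiating numerator and denominator 4 times the quotient is (16*cos(2*x) - 15/(4*(1 - x)^(7/2)))/(-120); at x = 0 this is -49/480.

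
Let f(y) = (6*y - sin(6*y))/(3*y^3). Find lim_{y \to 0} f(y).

12

Direct substitution gives 0/0.
Apply L'Hôpital: lim (6 - 6*cos(6*y))/(9*y^2), still 0/0.
Apply L'Hôpital: lim (36*sin(6*y))/(18*y), still 0/0.
After 3 applications of L'Hôpital's rule the quotient is (216*cos(6*y))/(18); substituting y = 0 gives 12.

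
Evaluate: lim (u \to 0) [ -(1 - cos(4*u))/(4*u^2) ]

Substitution gives 0/0.
Use (1 − cos θ)/θ² → 1/2 with θ = 4u: the limit is 4²/(2·(-4)) = -2.

-2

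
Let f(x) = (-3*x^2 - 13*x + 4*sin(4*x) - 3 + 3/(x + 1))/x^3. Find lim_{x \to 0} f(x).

-137/3

Substitution gives 0/0; apply L'Hôpital's rule 3 times.
After differentiating numerator and denominator 3 times the quotient is (-256*cos(4*x) - 18/(x + 1)^4)/(6); at x = 0 this is -137/3.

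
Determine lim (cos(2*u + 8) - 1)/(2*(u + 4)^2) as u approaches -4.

-1

Direct substitution gives 0/0.
Apply L'Hôpital: lim (-2*sin(2*u + 8))/(4*u + 16), still 0/0.
After 2 applications of L'Hôpital's rule the quotient is (-4*cos(2*u + 8))/(4); substituting u = -4 gives -1.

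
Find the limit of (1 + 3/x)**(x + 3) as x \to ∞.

Write it as [(1 + 3/x)^x]^(1) · (1 + 3/x)^(3). The bracketed term tends to e^(3) and the second factor to 1, so the limit is e^(3).

e^(3)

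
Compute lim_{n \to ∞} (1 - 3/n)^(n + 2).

e^(-3)

Let L be the limit and take ln: ln L = lim (n + 2)·ln(1 - 3/n) = lim (n + 2)·(-3/n + O(1/n²)) = -3.
Hence L = e^(-3).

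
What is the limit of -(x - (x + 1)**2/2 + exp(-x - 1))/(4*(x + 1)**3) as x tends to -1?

1/24

Direct substitution gives 0/0.
Apply L'Hôpital: lim (-x - e^(-x - 1))/(-12*(x + 1)^2), still 0/0.
Apply L'Hôpital: lim (e^(-x - 1) - 1)/(-24*x - 24), still 0/0.
After 3 applications of L'Hôpital's rule the quotient is (-e^(-x - 1))/(-24); substituting x = -1 gives 1/24.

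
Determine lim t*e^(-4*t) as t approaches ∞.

Write as t^1/e^{4t}, an ∞/∞ form.
Exponential growth dominates any polynomial, so repeated L'Hôpital (or the standard result) gives 0.

0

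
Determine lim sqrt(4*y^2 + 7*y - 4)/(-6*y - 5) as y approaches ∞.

-1/3

For large |y|, √(4*y^2 + 7*y - 4) ≈ √4·|y| and the denominator ≈ -6y.
Since y → +∞, |y| = y, giving √4/(-6) = -1/3.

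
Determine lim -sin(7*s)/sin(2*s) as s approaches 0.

Substitution gives 0/0.
Divide numerator and denominator by s: sin(7s)/s → 7 and sin(2s)/s → 2, so the limit is -1·7/2 = -7/2.

-7/2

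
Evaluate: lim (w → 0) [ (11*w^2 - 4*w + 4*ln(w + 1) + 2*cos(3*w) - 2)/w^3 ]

Substitution gives 0/0 (the numerator vanishes to order 3).
Expand each term to order w^3: the coefficient of w^3 in 4·ln(1 + w) is 4/3 and in 2·cos(3w) is 0.
Lower-order terms cancel with the polynomial part, so the numerator is (4/3)·w^3 + o(w^3), and the limit is (4/3)/(1) = 4/3.

4/3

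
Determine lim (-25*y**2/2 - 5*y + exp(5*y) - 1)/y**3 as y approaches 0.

125/6

Direct substitution gives 0/0.
Apply L'Hôpital: lim (-25*y + 5*e^(5*y) - 5)/(3*y^2), still 0/0.
Apply L'Hôpital: lim (25*e^(5*y) - 25)/(6*y), still 0/0.
After 3 applications of L'Hôpital's rule the quotient is (125*e^(5*y))/(6); substituting y = 0 gives 125/6.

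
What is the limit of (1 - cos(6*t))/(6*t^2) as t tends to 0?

3

Substitution gives 0/0.
Use (1 − cos u)/u² → 1/2 with u = 6t: the limit is 6²/(2·6) = 3.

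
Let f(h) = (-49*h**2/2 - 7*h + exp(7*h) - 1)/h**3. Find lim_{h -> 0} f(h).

343/6

Direct substitution gives 0/0.
Apply L'Hôpital: lim (-49*h + 7*e^(7*h) - 7)/(3*h^2), still 0/0.
Apply L'Hôpital: lim (49*e^(7*h) - 49)/(6*h), still 0/0.
After 3 applications of L'Hôpital's rule the quotient is (343*e^(7*h))/(6); substituting h = 0 gives 343/6.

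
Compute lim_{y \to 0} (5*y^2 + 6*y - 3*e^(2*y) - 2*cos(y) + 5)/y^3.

-4

Substitution gives 0/0; apply L'Hôpital's rule 3 times.
After differentiating numerator and denominator 3 times the quotient is (-24*e^(2*y) - 2*sin(y))/(6); at y = 0 this is -4.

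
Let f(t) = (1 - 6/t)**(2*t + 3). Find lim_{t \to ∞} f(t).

e^(-12)

The base → 1 and the exponent → ∞: a 1^∞ form.
Take logarithms: (2t + 3)·ln(1 - 6/t). Since ln(1+u) ~ u for small u, this behaves like (2t)·(-6/t) → -12.
So the limit is e^(-12).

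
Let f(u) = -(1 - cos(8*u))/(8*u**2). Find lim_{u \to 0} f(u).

Substitution gives 0/0.
Use (1 − cos θ)/θ² → 1/2 with θ = 8u: the limit is 8²/(2·(-8)) = -4.

-4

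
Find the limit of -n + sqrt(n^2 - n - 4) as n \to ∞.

An ∞ − ∞ form. Rationalising with the conjugate, the difference becomes (-n - 4) / (√(n^2 - n - 4) + n).
For large n the denominator behaves like 2·n, so the quotient tends to -1/2 = -1/2.

-1/2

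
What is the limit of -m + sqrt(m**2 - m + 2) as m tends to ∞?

-1/2

An ∞ − ∞ form. Rationalising with the conjugate, the difference becomes (-m + 2) / (√(m^2 - m + 2) + m).
For large m the denominator behaves like 2·m, so the quotient tends to -1/2 = -1/2.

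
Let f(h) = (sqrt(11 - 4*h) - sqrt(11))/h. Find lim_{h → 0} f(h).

-2*√(11)/11

A 0/0 form; rationalise with √(11 - 4h) + √11. This collapses the numerator to -4h, leaving -4/(√(11 - 4h) + √11) → -4/(2√11) = -2*√(11)/11.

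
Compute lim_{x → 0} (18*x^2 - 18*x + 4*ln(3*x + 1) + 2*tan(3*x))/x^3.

Substitution gives 0/0 (the numerator vanishes to order 3).
Expand each term to order x^3: the coefficient of x^3 in 2·tan(3x) is 18 and in 4·ln(1 + 3x) is 36.
Lower-order terms cancel with the polynomial part, so the numerator is (54)·x^3 + o(x^3), and the limit is (54)/(1) = 54.

54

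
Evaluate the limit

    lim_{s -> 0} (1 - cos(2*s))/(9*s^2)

2/9

Substitution gives 0/0.
Use (1 − cos u)/u² → 1/2 with u = 2s: the limit is 2²/(2·9) = 2/9.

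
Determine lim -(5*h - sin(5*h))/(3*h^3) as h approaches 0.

Direct substitution gives 0/0.
Apply L'Hôpital: lim (5 - 5*cos(5*h))/(-9*h^2), still 0/0.
Apply L'Hôpital: lim (25*sin(5*h))/(-18*h), still 0/0.
After 3 applications of L'Hôpital's rule the quotient is (125*cos(5*h))/(-18); substituting h = 0 gives -125/18.

-125/18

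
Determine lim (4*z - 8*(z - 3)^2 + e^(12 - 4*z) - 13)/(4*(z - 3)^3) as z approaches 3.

-8/3

Direct substitution gives 0/0.
Apply L'Hôpital: lim (-16*z - 4*e^(12 - 4*z) + 52)/(12*(z - 3)^2), still 0/0.
Apply L'Hôpital: lim (16*e^(12 - 4*z) - 16)/(24*z - 72), still 0/0.
After 3 applications of L'Hôpital's rule the quotient is (-64*e^(12 - 4*z))/(24); substituting z = 3 gives -8/3.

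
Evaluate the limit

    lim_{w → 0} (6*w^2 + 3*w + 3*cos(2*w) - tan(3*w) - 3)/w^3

Substitution gives 0/0; apply L'Hôpital's rule 3 times.
After differentiating numerator and denominator 3 times the quotient is (24*sin(2*w) - 162*tan(3*w)^4 - 216*tan(3*w)^2 - 54)/(6); at w = 0 this is -9.

-9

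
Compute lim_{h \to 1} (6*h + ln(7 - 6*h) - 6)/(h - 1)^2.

Direct substitution gives 0/0.
Apply L'Hôpital: lim (6 - 6/(7 - 6*h))/(2*h - 2), still 0/0.
After 2 applications of L'Hôpital's rule the quotient is (-36/(7 - 6*h)^2)/(2); substituting h = 1 gives -18.

-18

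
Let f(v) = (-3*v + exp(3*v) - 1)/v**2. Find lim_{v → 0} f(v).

9/2

Direct substitution gives 0/0.
Apply L'Hôpital: lim (3*e^(3*v) - 3)/(2*v), still 0/0.
After 2 applications of L'Hôpital's rule the quotient is (9*e^(3*v))/(2); substituting v = 0 gives 9/2.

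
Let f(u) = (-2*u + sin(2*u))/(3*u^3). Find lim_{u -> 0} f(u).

-4/9

Direct substitution gives 0/0.
Apply L'Hôpital: lim (2*cos(2*u) - 2)/(9*u^2), still 0/0.
Apply L'Hôpital: lim (-4*sin(2*u))/(18*u), still 0/0.
After 3 applications of L'Hôpital's rule the quotient is (-8*cos(2*u))/(18); substituting u = 0 gives -4/9.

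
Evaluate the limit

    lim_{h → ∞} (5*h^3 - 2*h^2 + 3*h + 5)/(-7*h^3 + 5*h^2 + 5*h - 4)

Numerator and denominator both have degree 3.
Dividing every term by h^3, all lower-order terms vanish and the limit is the ratio of leading coefficients, 5/(-7) = -5/7.

-5/7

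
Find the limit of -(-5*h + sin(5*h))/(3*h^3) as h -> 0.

Direct substitution gives 0/0.
Apply L'Hôpital: lim (5*cos(5*h) - 5)/(-9*h^2), still 0/0.
Apply L'Hôpital: lim (-25*sin(5*h))/(-18*h), still 0/0.
After 3 applications of L'Hôpital's rule the quotient is (-125*cos(5*h))/(-18); substituting h = 0 gives 125/18.

125/18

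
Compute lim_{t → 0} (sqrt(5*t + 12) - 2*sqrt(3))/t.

Substitution gives 0/0. Multiply numerator and denominator by the conjugate √(12 + 5t) + √12.
The numerator becomes (12 + 5t) − 12 = 5t, so the expression simplifies to 5/(√(12 + 5t) + √12).
Letting t → 0 gives 5/(2√12) = 5*√(3)/12.

5*√(3)/12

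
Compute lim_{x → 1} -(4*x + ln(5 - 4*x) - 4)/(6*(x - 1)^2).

Direct substitution gives 0/0.
Apply L'Hôpital: lim (4 - 4/(5 - 4*x))/(12 - 12*x), still 0/0.
After 2 applications of L'Hôpital's rule the quotient is (-16/(5 - 4*x)^2)/(-12); substituting x = 1 gives 4/3.

4/3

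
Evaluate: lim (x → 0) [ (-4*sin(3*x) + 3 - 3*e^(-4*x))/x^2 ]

Substitution gives 0/0; apply L'Hôpital's rule 2 times.
After differentiating numerator and denominator 2 times the quotient is (36*sin(3*x) - 48*e^(-4*x))/(2); at x = 0 this is -24.

-24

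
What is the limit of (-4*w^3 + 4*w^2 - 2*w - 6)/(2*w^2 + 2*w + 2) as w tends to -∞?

The numerator has higher degree (3 > 2); the quotient behaves like (-4/(2))·w^1 for large |w|.
As w → −∞ this diverges to ∞.

∞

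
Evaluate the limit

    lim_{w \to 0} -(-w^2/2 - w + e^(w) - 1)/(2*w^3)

-1/12

Direct substitution gives 0/0.
Apply L'Hôpital: lim (-w + e^(w) - 1)/(-6*w^2), still 0/0.
Apply L'Hôpital: lim (e^(w) - 1)/(-12*w), still 0/0.
After 3 applications of L'Hôpital's rule the quotient is (e^(w))/(-12); substituting w = 0 gives -1/12.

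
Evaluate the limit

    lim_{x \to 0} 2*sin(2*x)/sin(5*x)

Substitution gives 0/0.
Divide numerator and denominator by x: sin(2x)/x → 2 and sin(5x)/x → 5, so the limit is 2·2/5 = 4/5.

4/5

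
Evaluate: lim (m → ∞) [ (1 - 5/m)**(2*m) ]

e^(-10)

The base → 1 and the exponent → ∞: a 1^∞ form.
Take logarithms: (2m)·ln(1 - 5/m). Since ln(1+u) ~ u for small u, this behaves like (2m)·(-5/m) → -10.
So the limit is e^(-10).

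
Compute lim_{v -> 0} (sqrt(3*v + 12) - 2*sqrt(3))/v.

A 0/0 form; rationalise with √(12 + 3v) + √12. This collapses the numerator to 3v, leaving 3/(√(12 + 3v) + √12) → 3/(2√12) = √(3)/4.

√(3)/4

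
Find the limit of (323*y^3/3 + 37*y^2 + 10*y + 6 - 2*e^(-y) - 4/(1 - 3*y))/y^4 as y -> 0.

-3889/12

Substitution gives 0/0; apply L'Hôpital's rule 4 times.
After differentiating numerator and denominator 4 times the quotient is (-2*e^(-y) + 7776/(3*y - 1)^5)/(24); at y = 0 this is -3889/12.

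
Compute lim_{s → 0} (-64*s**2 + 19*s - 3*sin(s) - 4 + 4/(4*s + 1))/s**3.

-511/2

Substitution gives 0/0; apply L'Hôpital's rule 3 times.
After differentiating numerator and denominator 3 times the quotient is (3*cos(s) - 1536/(4*s + 1)^4)/(6); at s = 0 this is -511/2.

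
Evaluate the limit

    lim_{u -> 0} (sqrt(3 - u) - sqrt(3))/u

Substitution gives 0/0. Multiply numerator and denominator by the conjugate √(3 - u) + √3.
The numerator becomes (3 - u) − 3 = -u, so the expression simplifies to -1/(√(3 - u) + √3).
Letting u → 0 gives -1/(2√3) = -√(3)/6.

-√(3)/6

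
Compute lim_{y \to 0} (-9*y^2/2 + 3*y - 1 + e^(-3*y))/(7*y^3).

Direct substitution gives 0/0.
Apply L'Hôpital: lim (-9*y + 3 - 3*e^(-3*y))/(21*y^2), still 0/0.
Apply L'Hôpital: lim (-9 + 9*e^(-3*y))/(42*y), still 0/0.
After 3 applications of L'Hôpital's rule the quotient is (-27*e^(-3*y))/(42); substituting y = 0 gives -9/14.

-9/14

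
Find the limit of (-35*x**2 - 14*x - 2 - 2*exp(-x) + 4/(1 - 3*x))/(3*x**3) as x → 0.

Substitution gives 0/0 (the numerator vanishes to order 3).
Expand each term to order x^3: the coefficient of x^3 in 4·1/(1 - 3x) is 108 and in -2·e^(-x) is 1/3.
Lower-order terms cancel with the polynomial part, so the numerator is (325/3)·x^3 + o(x^3), and the limit is (325/3)/(3) = 325/9.

325/9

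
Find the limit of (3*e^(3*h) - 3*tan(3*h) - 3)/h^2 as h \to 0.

Substitution gives 0/0 (the numerator vanishes to order 2).
Expand each term to order h^2: the coefficient of h^2 in 3·e^(3h) is 27/2 and in -3·tan(3h) is 0.
Lower-order terms cancel with the polynomial part, so the numerator is (27/2)·h^2 + o(h^2), and the limit is (27/2)/(1) = 27/2.

27/2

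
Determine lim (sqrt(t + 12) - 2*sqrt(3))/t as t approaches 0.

Substitution gives 0/0. Multiply numerator and denominator by the conjugate √(12 + t) + √12.
The numerator becomes (12 + t) − 12 = t, so the expression simplifies to 1/(√(12 + t) + √12).
Letting t → 0 gives 1/(2√12) = √(3)/12.

√(3)/12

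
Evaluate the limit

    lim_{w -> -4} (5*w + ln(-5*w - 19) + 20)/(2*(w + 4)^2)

Direct substitution gives 0/0.
Apply L'Hôpital: lim (5 - 5/(-5*w - 19))/(4*w + 16), still 0/0.
After 2 applications of L'Hôpital's rule the quotient is (-25/(-5*w - 19)^2)/(4); substituting w = -4 gives -25/4.

-25/4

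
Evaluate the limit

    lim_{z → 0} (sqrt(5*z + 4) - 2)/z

5/4

Substitution gives 0/0. Multiply numerator and denominator by the conjugate √(4 + 5z) + √4.
The numerator becomes (4 + 5z) − 4 = 5z, so the expression simplifies to 5/(√(4 + 5z) + √4).
Letting z → 0 gives 5/(2√4) = 5/4.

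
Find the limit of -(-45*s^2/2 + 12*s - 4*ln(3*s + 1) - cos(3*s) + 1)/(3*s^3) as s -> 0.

12

Substitution gives 0/0; apply L'Hôpital's rule 3 times.
After differentiating numerator and denominator 3 times the quotient is (-27*sin(3*s) - 216/(3*s + 1)^3)/(-18); at s = 0 this is 12.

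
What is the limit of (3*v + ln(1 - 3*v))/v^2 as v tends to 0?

-9/2

Direct substitution gives 0/0.
Apply L'Hôpital: lim (3 - 3/(1 - 3*v))/(2*v), still 0/0.
After 2 applications of L'Hôpital's rule the quotient is (-9/(1 - 3*v)^2)/(2); substituting v = 0 gives -9/2.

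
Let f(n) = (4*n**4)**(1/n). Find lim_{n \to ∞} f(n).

1

Base → ∞ and exponent → 0: an ∞^0 form.
Take logs: (1/n)·ln(4·n^4) = (ln 4 + 4·ln n)/n → 0.
So the limit is e^0 = 1.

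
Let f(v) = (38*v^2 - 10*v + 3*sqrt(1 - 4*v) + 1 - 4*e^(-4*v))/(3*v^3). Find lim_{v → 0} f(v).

Substitution gives 0/0 (the numerator vanishes to order 3).
Expand each term to order v^3: the coefficient of v^3 in -4·e^(-4v) is 128/3 and in 3·√(1 - 4v) is -12.
Lower-order terms cancel with the polynomial part, so the numerator is (92/3)·v^3 + o(v^3), and the limit is (92/3)/(3) = 92/9.

92/9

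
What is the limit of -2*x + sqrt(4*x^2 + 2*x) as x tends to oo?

This has the form ∞ − ∞. Multiply and divide by the conjugate √(4*x^2 + 2*x) + 2x.
That gives (2x) / (√(4*x^2 + 2*x) + 2x).
Divide numerator and denominator by x: the limit is 2/(2·2) = 1/2.

1/2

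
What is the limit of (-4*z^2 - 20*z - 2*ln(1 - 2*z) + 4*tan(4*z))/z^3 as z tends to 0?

272/3

Substitution gives 0/0 (the numerator vanishes to order 3).
Expand each term to order z^3: the coefficient of z^3 in 4·tan(4z) is 256/3 and in -2·ln(1 - 2z) is 16/3.
Lower-order terms cancel with the polynomial part, so the numerator is (272/3)·z^3 + o(z^3), and the limit is (272/3)/(1) = 272/3.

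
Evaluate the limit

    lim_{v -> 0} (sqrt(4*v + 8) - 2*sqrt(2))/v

A 0/0 form; rationalise with √(8 + 4v) + √8. This collapses the numerator to 4v, leaving 4/(√(8 + 4v) + √8) → 4/(2√8) = √(2)/2.

√(2)/2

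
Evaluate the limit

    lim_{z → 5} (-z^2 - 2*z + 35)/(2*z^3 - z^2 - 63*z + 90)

-12/77

Since z = 5 makes numerator and denominator zero, (z - 5) divides both.
Cancelling it gives (-z - 7)/(2*z^2 + 9*z - 18); now plug in z = 5 to get -12/77.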